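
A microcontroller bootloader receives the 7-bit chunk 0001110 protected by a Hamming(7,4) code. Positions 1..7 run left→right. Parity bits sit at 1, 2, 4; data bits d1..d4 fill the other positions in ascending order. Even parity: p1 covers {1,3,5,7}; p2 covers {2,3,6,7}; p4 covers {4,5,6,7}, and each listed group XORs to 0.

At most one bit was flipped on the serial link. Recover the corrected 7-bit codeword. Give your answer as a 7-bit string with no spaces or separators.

s1 (pos 1,3,5,7): 0⊕0⊕1⊕0 = 1
s2 (pos 2,3,6,7): 0⊕0⊕1⊕0 = 1
s4 (pos 4,5,6,7): 1⊕1⊕1⊕0 = 1
Syndrome s4…s1 = 111 → error at position 7.
Flip position 7: 0001110 → 0001111

0001111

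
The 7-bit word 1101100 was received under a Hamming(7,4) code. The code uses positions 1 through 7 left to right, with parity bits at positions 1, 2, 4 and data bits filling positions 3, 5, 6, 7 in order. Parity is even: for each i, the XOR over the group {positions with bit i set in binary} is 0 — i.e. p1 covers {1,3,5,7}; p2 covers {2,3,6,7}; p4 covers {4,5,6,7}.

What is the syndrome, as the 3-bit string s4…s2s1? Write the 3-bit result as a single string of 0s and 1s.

010

s1 (pos 1,3,5,7): 1⊕0⊕1⊕0 = 0
s2 (pos 2,3,6,7): 1⊕0⊕0⊕0 = 1
s4 (pos 4,5,6,7): 1⊕1⊕0⊕0 = 0
Syndrome s4…s1 = 010 → error at position 2.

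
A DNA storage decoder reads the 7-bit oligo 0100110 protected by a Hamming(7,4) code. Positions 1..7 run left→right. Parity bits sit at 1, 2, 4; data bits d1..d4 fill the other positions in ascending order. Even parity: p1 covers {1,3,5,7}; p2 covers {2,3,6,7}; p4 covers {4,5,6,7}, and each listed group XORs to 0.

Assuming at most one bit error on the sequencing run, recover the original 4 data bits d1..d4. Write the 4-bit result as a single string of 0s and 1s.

0110

s1 (pos 1,3,5,7): 0⊕0⊕1⊕0 = 1
s2 (pos 2,3,6,7): 1⊕0⊕1⊕0 = 0
s4 (pos 4,5,6,7): 0⊕1⊕1⊕0 = 0
Syndrome s4…s1 = 001 → error at position 1.
Flip position 1: 0100110 → 1100110
Read data bits from positions 3,5,6,7: 0110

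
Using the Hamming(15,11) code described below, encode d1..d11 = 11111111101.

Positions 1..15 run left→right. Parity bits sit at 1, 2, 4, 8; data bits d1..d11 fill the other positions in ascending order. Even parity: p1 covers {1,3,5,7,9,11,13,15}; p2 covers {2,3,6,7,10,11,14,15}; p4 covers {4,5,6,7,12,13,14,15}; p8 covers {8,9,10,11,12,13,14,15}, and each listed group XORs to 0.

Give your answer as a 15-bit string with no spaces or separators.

101011101111101

Place data at non-parity positions: p1 p2 1 p4 1 1 1 p8 1 1 1 1 1 0 1
p1 (pos 1,3,5,7,9,11,13,15): XOR of data positions = 1⊕1⊕1⊕1⊕1⊕1⊕1 = 1
p2 (pos 2,3,6,7,10,11,14,15): XOR of data positions = 1⊕1⊕1⊕1⊕1⊕0⊕1 = 0
p4 (pos 4,5,6,7,12,13,14,15): XOR of data positions = 1⊕1⊕1⊕1⊕1⊕0⊕1 = 0
p8 (pos 8,9,10,11,12,13,14,15): XOR of data positions = 1⊕1⊕1⊕1⊕1⊕0⊕1 = 0
Codeword: 101011101111101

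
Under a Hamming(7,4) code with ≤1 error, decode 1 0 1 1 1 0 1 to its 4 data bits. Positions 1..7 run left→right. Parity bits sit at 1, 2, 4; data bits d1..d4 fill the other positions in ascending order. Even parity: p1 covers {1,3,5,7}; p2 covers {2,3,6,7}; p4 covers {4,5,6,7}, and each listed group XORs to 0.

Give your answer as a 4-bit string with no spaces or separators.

1101

s1 (pos 1,3,5,7): 1⊕1⊕1⊕1 = 0
s2 (pos 2,3,6,7): 0⊕1⊕0⊕1 = 0
s4 (pos 4,5,6,7): 1⊕1⊕0⊕1 = 1
Syndrome s4…s1 = 100 → error at position 4.
Flip position 4: 1011101 → 1010101
Read data bits from positions 3,5,6,7: 1101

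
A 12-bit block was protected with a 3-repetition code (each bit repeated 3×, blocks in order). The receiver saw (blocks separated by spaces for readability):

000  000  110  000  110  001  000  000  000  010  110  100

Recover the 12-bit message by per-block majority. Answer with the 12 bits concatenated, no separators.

001010000010

Block 1 (000): 0 ones → 0
Block 2 (000): 0 ones → 0
Block 3 (110): 2 ones → 1
Block 4 (000): 0 ones → 0
Block 5 (110): 2 ones → 1
Block 6 (001): 1 one → 0
Block 7 (000): 0 ones → 0
Block 8 (000): 0 ones → 0
Block 9 (000): 0 ones → 0
Block 10 (010): 1 one → 0
Block 11 (110): 2 ones → 1
Block 12 (100): 1 one → 0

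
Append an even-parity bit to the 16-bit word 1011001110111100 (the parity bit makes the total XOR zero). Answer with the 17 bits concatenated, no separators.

XOR of the 16 data bits: 1⊕0⊕1⊕1⊕0⊕0⊕1⊕1⊕1⊕0⊕1⊕1⊕1⊕1⊕0⊕0 = 0
Parity bit = 0 (so all 17 bits XOR to 0).

10110011101111000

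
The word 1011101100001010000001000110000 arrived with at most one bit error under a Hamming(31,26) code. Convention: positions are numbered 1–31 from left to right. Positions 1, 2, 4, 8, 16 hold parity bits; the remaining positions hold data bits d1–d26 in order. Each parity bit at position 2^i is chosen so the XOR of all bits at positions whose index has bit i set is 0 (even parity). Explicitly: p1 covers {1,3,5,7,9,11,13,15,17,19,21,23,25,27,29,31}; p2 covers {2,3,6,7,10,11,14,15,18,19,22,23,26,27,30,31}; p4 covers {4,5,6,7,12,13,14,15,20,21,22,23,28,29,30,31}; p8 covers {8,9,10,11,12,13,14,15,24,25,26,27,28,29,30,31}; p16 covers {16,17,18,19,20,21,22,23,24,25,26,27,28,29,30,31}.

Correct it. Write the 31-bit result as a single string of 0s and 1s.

1011101100001010000001001110000

s1 (pos 1,3,5,7,9,11,13,15,17,19,21,23,25,27,29,31): 1⊕1⊕1⊕1⊕0⊕0⊕1⊕1⊕0⊕0⊕0⊕0⊕0⊕1⊕0⊕0 = 1
s2 (pos 2,3,6,7,10,11,14,15,18,19,22,23,26,27,30,31): 0⊕1⊕0⊕1⊕0⊕0⊕0⊕1⊕0⊕0⊕1⊕0⊕1⊕1⊕0⊕0 = 0
s4 (pos 4,5,6,7,12,13,14,15,20,21,22,23,28,29,30,31): 1⊕1⊕0⊕1⊕0⊕1⊕0⊕1⊕0⊕0⊕1⊕0⊕0⊕0⊕0⊕0 = 0
s8 (pos 8,9,10,11,12,13,14,15,24,25,26,27,28,29,30,31): 1⊕0⊕0⊕0⊕0⊕1⊕0⊕1⊕0⊕0⊕1⊕1⊕0⊕0⊕0⊕0 = 1
s16 (pos 16,17,18,19,20,21,22,23,24,25,26,27,28,29,30,31): 0⊕0⊕0⊕0⊕0⊕0⊕1⊕0⊕0⊕0⊕1⊕1⊕0⊕0⊕0⊕0 = 1
Syndrome s16…s1 = 11001 → error at position 25.
Flip position 25: 1011101100001010000001000110000 → 1011101100001010000001001110000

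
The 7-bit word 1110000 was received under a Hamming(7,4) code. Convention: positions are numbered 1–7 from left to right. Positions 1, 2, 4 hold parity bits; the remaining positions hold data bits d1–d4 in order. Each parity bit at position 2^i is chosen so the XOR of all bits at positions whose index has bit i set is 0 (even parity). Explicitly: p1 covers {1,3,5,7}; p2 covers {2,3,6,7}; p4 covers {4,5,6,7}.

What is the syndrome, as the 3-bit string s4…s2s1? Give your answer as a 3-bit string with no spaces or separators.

s1 (pos 1,3,5,7): 1⊕1⊕0⊕0 = 0
s2 (pos 2,3,6,7): 1⊕1⊕0⊕0 = 0
s4 (pos 4,5,6,7): 0⊕0⊕0⊕0 = 0
Syndrome s4…s1 = 000 → no error.

000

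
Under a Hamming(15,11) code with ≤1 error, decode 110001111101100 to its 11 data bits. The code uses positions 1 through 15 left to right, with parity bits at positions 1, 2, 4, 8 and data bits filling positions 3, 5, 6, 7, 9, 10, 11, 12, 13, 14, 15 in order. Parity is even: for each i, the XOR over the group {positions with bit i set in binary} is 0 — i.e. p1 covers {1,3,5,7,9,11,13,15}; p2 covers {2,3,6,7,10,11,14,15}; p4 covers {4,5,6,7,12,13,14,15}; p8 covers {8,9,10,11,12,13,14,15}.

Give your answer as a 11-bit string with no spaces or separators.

s1 (pos 1,3,5,7,9,11,13,15): 1⊕0⊕0⊕1⊕1⊕0⊕1⊕0 = 0
s2 (pos 2,3,6,7,10,11,14,15): 1⊕0⊕1⊕1⊕1⊕0⊕0⊕0 = 0
s4 (pos 4,5,6,7,12,13,14,15): 0⊕0⊕1⊕1⊕1⊕1⊕0⊕0 = 0
s8 (pos 8,9,10,11,12,13,14,15): 1⊕1⊕1⊕0⊕1⊕1⊕0⊕0 = 1
Syndrome s8…s1 = 1000 → error at position 8.
Flip position 8: 110001111101100 → 110001101101100
Read data bits from positions 3,5,6,7,9,10,11,12,13,14,15: 00111101100

00111101100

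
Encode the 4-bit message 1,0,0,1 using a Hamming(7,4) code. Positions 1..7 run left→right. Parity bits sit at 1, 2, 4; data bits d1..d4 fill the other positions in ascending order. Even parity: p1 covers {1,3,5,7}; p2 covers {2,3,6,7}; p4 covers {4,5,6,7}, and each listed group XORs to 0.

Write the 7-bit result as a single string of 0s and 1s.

0011001

Place data at non-parity positions: p1 p2 1 p4 0 0 1
p1 (pos 1,3,5,7): XOR of data positions = 1⊕0⊕1 = 0
p2 (pos 2,3,6,7): XOR of data positions = 1⊕0⊕1 = 0
p4 (pos 4,5,6,7): XOR of data positions = 0⊕0⊕1 = 1
Codeword: 0011001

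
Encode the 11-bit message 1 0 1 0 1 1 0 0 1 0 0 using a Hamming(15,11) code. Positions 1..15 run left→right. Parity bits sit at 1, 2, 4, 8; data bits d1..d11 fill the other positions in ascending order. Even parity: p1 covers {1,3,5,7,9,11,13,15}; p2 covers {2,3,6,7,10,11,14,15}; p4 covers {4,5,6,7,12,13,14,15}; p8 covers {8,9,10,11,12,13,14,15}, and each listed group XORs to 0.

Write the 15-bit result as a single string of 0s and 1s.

111001011100100

Place data at non-parity positions: p1 p2 1 p4 0 1 0 p8 1 1 0 0 1 0 0
p1 (pos 1,3,5,7,9,11,13,15): XOR of data positions = 1⊕0⊕0⊕1⊕0⊕1⊕0 = 1
p2 (pos 2,3,6,7,10,11,14,15): XOR of data positions = 1⊕1⊕0⊕1⊕0⊕0⊕0 = 1
p4 (pos 4,5,6,7,12,13,14,15): XOR of data positions = 0⊕1⊕0⊕0⊕1⊕0⊕0 = 0
p8 (pos 8,9,10,11,12,13,14,15): XOR of data positions = 1⊕1⊕0⊕0⊕1⊕0⊕0 = 1
Codeword: 111001011100100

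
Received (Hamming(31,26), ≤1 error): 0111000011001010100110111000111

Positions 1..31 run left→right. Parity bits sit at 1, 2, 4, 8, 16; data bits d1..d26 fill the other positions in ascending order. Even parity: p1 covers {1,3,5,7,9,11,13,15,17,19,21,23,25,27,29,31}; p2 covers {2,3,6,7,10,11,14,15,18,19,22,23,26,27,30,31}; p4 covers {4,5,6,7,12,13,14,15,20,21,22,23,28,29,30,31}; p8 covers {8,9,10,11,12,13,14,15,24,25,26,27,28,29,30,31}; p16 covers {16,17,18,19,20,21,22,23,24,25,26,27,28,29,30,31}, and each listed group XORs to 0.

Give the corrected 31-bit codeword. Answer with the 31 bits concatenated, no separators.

s1 (pos 1,3,5,7,9,11,13,15,17,19,21,23,25,27,29,31): 0⊕1⊕0⊕0⊕1⊕0⊕1⊕1⊕1⊕0⊕1⊕1⊕1⊕0⊕1⊕1 = 0
s2 (pos 2,3,6,7,10,11,14,15,18,19,22,23,26,27,30,31): 1⊕1⊕0⊕0⊕1⊕0⊕0⊕1⊕0⊕0⊕0⊕1⊕0⊕0⊕1⊕1 = 1
s4 (pos 4,5,6,7,12,13,14,15,20,21,22,23,28,29,30,31): 1⊕0⊕0⊕0⊕0⊕1⊕0⊕1⊕1⊕1⊕0⊕1⊕0⊕1⊕1⊕1 = 1
s8 (pos 8,9,10,11,12,13,14,15,24,25,26,27,28,29,30,31): 0⊕1⊕1⊕0⊕0⊕1⊕0⊕1⊕1⊕1⊕0⊕0⊕0⊕1⊕1⊕1 = 1
s16 (pos 16,17,18,19,20,21,22,23,24,25,26,27,28,29,30,31): 0⊕1⊕0⊕0⊕1⊕1⊕0⊕1⊕1⊕1⊕0⊕0⊕0⊕1⊕1⊕1 = 1
Syndrome s16…s1 = 11110 → error at position 30.
Flip position 30: 0111000011001010100110111000111 → 0111000011001010100110111000101

0111000011001010100110111000101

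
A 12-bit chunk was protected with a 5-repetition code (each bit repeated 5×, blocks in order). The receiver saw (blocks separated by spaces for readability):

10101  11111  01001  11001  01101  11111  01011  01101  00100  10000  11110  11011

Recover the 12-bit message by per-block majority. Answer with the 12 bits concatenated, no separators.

Block 1 (10101): 3 ones → 1
Block 2 (11111): 5 ones → 1
Block 3 (01001): 2 ones → 0
Block 4 (11001): 3 ones → 1
Block 5 (01101): 3 ones → 1
Block 6 (11111): 5 ones → 1
Block 7 (01011): 3 ones → 1
Block 8 (01101): 3 ones → 1
Block 9 (00100): 1 one → 0
Block 10 (10000): 1 one → 0
Block 11 (11110): 4 ones → 1
Block 12 (11011): 4 ones → 1

110111110011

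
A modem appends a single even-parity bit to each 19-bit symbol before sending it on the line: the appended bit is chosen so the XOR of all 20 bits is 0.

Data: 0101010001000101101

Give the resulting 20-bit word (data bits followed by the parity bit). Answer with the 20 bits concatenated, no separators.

01010100010001011010

XOR of the 19 data bits: 0⊕1⊕0⊕1⊕0⊕1⊕0⊕0⊕0⊕1⊕0⊕0⊕0⊕1⊕0⊕1⊕1⊕0⊕1 = 0
Parity bit = 0 (so all 20 bits XOR to 0).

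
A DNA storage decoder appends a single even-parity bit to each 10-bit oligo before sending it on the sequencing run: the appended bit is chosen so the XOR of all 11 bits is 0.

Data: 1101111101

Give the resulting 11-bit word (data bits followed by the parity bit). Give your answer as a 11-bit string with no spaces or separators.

XOR of the 10 data bits: 1⊕1⊕0⊕1⊕1⊕1⊕1⊕1⊕0⊕1 = 0
Parity bit = 0 (so all 11 bits XOR to 0).

11011111010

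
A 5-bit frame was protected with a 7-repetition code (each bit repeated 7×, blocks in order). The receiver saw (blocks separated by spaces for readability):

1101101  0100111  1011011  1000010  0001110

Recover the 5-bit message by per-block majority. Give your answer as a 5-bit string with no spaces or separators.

Block 1 (1101101): 5 ones → 1
Block 2 (0100111): 4 ones → 1
Block 3 (1011011): 5 ones → 1
Block 4 (1000010): 2 ones → 0
Block 5 (0001110): 3 ones → 0

11100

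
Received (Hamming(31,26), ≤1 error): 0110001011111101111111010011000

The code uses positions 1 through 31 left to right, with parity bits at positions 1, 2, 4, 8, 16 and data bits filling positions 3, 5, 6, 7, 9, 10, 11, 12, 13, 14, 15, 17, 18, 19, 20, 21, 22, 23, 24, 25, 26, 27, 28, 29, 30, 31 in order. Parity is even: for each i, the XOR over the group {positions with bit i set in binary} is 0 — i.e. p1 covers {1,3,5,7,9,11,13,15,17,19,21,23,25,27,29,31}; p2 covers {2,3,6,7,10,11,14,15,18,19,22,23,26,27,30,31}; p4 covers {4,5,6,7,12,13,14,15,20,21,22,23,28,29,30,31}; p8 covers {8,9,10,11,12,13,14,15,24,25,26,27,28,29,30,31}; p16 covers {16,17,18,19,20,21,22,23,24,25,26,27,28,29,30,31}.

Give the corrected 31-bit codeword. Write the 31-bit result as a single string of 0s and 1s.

0110001001111101111111010011000

s1 (pos 1,3,5,7,9,11,13,15,17,19,21,23,25,27,29,31): 0⊕1⊕0⊕1⊕1⊕1⊕1⊕0⊕1⊕1⊕1⊕0⊕0⊕1⊕0⊕0 = 1
s2 (pos 2,3,6,7,10,11,14,15,18,19,22,23,26,27,30,31): 1⊕1⊕0⊕1⊕1⊕1⊕1⊕0⊕1⊕1⊕1⊕0⊕0⊕1⊕0⊕0 = 0
s4 (pos 4,5,6,7,12,13,14,15,20,21,22,23,28,29,30,31): 0⊕0⊕0⊕1⊕1⊕1⊕1⊕0⊕1⊕1⊕1⊕0⊕1⊕0⊕0⊕0 = 0
s8 (pos 8,9,10,11,12,13,14,15,24,25,26,27,28,29,30,31): 0⊕1⊕1⊕1⊕1⊕1⊕1⊕0⊕1⊕0⊕0⊕1⊕1⊕0⊕0⊕0 = 1
s16 (pos 16,17,18,19,20,21,22,23,24,25,26,27,28,29,30,31): 1⊕1⊕1⊕1⊕1⊕1⊕1⊕0⊕1⊕0⊕0⊕1⊕1⊕0⊕0⊕0 = 0
Syndrome s16…s1 = 01001 → error at position 9.
Flip position 9: 0110001011111101111111010011000 → 0110001001111101111111010011000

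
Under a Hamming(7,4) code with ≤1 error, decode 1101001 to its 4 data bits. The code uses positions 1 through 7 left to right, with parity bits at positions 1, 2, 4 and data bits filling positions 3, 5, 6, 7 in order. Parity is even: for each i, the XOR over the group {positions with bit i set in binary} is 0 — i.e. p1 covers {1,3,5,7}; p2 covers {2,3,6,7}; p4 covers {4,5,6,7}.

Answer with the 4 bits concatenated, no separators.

0001

s1 (pos 1,3,5,7): 1⊕0⊕0⊕1 = 0
s2 (pos 2,3,6,7): 1⊕0⊕0⊕1 = 0
s4 (pos 4,5,6,7): 1⊕0⊕0⊕1 = 0
Syndrome s4…s1 = 000 → no error.
Read data bits from positions 3,5,6,7: 0001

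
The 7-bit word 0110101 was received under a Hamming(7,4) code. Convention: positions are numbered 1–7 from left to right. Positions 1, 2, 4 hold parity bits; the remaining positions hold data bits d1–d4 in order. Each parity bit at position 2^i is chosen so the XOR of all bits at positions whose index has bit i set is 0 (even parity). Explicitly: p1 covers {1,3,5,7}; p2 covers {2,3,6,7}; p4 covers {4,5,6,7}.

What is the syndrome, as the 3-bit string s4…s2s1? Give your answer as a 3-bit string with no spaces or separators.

s1 (pos 1,3,5,7): 0⊕1⊕1⊕1 = 1
s2 (pos 2,3,6,7): 1⊕1⊕0⊕1 = 1
s4 (pos 4,5,6,7): 0⊕1⊕0⊕1 = 0
Syndrome s4…s1 = 011 → error at position 3.

011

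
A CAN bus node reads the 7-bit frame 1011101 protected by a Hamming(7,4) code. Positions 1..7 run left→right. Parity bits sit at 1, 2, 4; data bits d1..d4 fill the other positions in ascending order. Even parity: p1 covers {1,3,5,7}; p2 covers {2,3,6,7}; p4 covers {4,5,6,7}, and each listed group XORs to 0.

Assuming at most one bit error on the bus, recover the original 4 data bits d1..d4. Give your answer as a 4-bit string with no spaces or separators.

1101

s1 (pos 1,3,5,7): 1⊕1⊕1⊕1 = 0
s2 (pos 2,3,6,7): 0⊕1⊕0⊕1 = 0
s4 (pos 4,5,6,7): 1⊕1⊕0⊕1 = 1
Syndrome s4…s1 = 100 → error at position 4.
Flip position 4: 1011101 → 1010101
Read data bits from positions 3,5,6,7: 1101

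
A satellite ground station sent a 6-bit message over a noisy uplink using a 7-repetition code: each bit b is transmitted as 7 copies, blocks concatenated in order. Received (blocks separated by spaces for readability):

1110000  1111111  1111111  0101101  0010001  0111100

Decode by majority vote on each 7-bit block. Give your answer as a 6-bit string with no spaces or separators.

011101

Block 1 (1110000): 3 ones → 0
Block 2 (1111111): 7 ones → 1
Block 3 (1111111): 7 ones → 1
Block 4 (0101101): 4 ones → 1
Block 5 (0010001): 2 ones → 0
Block 6 (0111100): 4 ones → 1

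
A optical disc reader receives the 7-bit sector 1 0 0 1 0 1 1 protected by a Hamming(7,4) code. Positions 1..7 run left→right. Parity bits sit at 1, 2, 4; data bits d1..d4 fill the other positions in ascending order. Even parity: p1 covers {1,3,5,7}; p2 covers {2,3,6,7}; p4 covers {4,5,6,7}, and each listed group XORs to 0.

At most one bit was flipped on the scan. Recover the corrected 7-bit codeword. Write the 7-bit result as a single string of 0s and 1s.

1000011

s1 (pos 1,3,5,7): 1⊕0⊕0⊕1 = 0
s2 (pos 2,3,6,7): 0⊕0⊕1⊕1 = 0
s4 (pos 4,5,6,7): 1⊕0⊕1⊕1 = 1
Syndrome s4…s1 = 100 → error at position 4.
Flip position 4: 1001011 → 1000011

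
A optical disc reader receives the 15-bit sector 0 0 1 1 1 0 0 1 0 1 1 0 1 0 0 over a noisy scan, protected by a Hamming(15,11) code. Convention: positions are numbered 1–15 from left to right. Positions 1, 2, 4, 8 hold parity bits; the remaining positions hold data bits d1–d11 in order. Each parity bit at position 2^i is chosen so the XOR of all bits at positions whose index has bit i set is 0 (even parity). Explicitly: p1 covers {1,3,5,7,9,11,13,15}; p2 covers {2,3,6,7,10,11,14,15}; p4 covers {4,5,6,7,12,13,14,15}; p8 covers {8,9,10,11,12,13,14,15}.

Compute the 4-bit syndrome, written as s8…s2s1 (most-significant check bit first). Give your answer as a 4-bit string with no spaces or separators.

s1 (pos 1,3,5,7,9,11,13,15): 0⊕1⊕1⊕0⊕0⊕1⊕1⊕0 = 0
s2 (pos 2,3,6,7,10,11,14,15): 0⊕1⊕0⊕0⊕1⊕1⊕0⊕0 = 1
s4 (pos 4,5,6,7,12,13,14,15): 1⊕1⊕0⊕0⊕0⊕1⊕0⊕0 = 1
s8 (pos 8,9,10,11,12,13,14,15): 1⊕0⊕1⊕1⊕0⊕1⊕0⊕0 = 0
Syndrome s8…s1 = 0110 → error at position 6.

0110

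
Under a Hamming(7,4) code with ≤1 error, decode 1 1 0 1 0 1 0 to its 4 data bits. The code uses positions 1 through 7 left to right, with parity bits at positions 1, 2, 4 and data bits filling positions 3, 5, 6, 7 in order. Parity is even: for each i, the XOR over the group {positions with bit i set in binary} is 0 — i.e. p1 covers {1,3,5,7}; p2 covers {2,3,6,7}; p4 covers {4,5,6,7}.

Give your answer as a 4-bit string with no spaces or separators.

s1 (pos 1,3,5,7): 1⊕0⊕0⊕0 = 1
s2 (pos 2,3,6,7): 1⊕0⊕1⊕0 = 0
s4 (pos 4,5,6,7): 1⊕0⊕1⊕0 = 0
Syndrome s4…s1 = 001 → error at position 1.
Flip position 1: 1101010 → 0101010
Read data bits from positions 3,5,6,7: 0010

0010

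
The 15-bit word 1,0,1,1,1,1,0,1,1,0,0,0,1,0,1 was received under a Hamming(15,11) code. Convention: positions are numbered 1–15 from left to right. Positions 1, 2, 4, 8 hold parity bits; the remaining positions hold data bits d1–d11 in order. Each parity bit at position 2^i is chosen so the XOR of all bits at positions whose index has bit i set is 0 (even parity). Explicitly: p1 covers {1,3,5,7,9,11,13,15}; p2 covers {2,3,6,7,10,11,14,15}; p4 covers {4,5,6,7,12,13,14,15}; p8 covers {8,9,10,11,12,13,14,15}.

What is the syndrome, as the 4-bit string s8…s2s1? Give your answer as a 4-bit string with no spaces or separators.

0110

s1 (pos 1,3,5,7,9,11,13,15): 1⊕1⊕1⊕0⊕1⊕0⊕1⊕1 = 0
s2 (pos 2,3,6,7,10,11,14,15): 0⊕1⊕1⊕0⊕0⊕0⊕0⊕1 = 1
s4 (pos 4,5,6,7,12,13,14,15): 1⊕1⊕1⊕0⊕0⊕1⊕0⊕1 = 1
s8 (pos 8,9,10,11,12,13,14,15): 1⊕1⊕0⊕0⊕0⊕1⊕0⊕1 = 0
Syndrome s8…s1 = 0110 → error at position 6.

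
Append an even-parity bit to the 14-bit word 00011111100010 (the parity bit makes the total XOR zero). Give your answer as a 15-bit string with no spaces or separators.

000111111000101

XOR of the 14 data bits: 0⊕0⊕0⊕1⊕1⊕1⊕1⊕1⊕1⊕0⊕0⊕0⊕1⊕0 = 1
Parity bit = 1 (so all 15 bits XOR to 0).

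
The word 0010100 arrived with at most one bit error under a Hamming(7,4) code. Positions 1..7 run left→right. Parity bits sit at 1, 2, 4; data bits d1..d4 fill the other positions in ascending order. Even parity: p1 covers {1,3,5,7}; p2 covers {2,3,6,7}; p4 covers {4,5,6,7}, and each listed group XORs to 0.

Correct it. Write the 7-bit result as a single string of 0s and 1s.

0010110

s1 (pos 1,3,5,7): 0⊕1⊕1⊕0 = 0
s2 (pos 2,3,6,7): 0⊕1⊕0⊕0 = 1
s4 (pos 4,5,6,7): 0⊕1⊕0⊕0 = 1
Syndrome s4…s1 = 110 → error at position 6.
Flip position 6: 0010100 → 0010110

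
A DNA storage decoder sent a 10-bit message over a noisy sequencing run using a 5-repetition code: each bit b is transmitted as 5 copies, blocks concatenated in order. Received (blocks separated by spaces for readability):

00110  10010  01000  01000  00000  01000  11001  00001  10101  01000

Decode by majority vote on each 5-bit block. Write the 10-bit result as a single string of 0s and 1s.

Block 1 (00110): 2 ones → 0
Block 2 (10010): 2 ones → 0
Block 3 (01000): 1 one → 0
Block 4 (01000): 1 one → 0
Block 5 (00000): 0 ones → 0
Block 6 (01000): 1 one → 0
Block 7 (11001): 3 ones → 1
Block 8 (00001): 1 one → 0
Block 9 (10101): 3 ones → 1
Block 10 (01000): 1 one → 0

0000001010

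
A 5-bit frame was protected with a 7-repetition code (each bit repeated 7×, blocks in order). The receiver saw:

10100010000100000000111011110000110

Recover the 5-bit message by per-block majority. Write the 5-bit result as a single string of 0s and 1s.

00010

Block 1 (1010001): 3 ones → 0
Block 2 (0000100): 1 one → 0
Block 3 (0000001): 1 one → 0
Block 4 (1101111): 6 ones → 1
Block 5 (0000110): 2 ones → 0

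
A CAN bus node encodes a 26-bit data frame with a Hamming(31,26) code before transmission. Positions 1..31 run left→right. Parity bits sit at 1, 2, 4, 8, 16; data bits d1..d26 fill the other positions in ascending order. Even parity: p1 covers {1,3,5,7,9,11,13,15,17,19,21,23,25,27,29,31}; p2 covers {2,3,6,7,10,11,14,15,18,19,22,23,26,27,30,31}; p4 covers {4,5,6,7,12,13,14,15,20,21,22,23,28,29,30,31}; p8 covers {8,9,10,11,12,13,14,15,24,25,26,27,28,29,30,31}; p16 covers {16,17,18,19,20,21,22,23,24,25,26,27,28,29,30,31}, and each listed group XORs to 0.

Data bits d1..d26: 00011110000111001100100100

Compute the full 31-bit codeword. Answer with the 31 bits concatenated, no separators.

Place data at non-parity positions: p1 p2 0 p4 0 0 1 p8 1 1 1 0 0 0 0 p16 1 1 1 0 0 1 1 0 0 1 0 0 1 0 0
p1 (pos 1,3,5,7,9,11,13,15,17,19,21,23,25,27,29,31): XOR of data positions = 0⊕0⊕1⊕1⊕1⊕0⊕0⊕1⊕1⊕0⊕1⊕0⊕0⊕1⊕0 = 1
p2 (pos 2,3,6,7,10,11,14,15,18,19,22,23,26,27,30,31): XOR of data positions = 0⊕0⊕1⊕1⊕1⊕0⊕0⊕1⊕1⊕1⊕1⊕1⊕0⊕0⊕0 = 0
p4 (pos 4,5,6,7,12,13,14,15,20,21,22,23,28,29,30,31): XOR of data positions = 0⊕0⊕1⊕0⊕0⊕0⊕0⊕0⊕0⊕1⊕1⊕0⊕1⊕0⊕0 = 0
p8 (pos 8,9,10,11,12,13,14,15,24,25,26,27,28,29,30,31): XOR of data positions = 1⊕1⊕1⊕0⊕0⊕0⊕0⊕0⊕0⊕1⊕0⊕0⊕1⊕0⊕0 = 1
p16 (pos 16,17,18,19,20,21,22,23,24,25,26,27,28,29,30,31): XOR of data positions = 1⊕1⊕1⊕0⊕0⊕1⊕1⊕0⊕0⊕1⊕0⊕0⊕1⊕0⊕0 = 1
Codeword: 1000001111100001111001100100100

1000001111100001111001100100100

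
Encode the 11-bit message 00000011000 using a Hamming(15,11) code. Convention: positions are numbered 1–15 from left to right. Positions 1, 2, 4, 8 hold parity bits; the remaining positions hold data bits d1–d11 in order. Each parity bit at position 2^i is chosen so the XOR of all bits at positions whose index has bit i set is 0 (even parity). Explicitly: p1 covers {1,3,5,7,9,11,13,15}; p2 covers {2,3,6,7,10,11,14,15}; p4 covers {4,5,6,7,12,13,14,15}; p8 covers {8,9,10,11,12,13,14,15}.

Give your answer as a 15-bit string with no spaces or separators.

Place data at non-parity positions: p1 p2 0 p4 0 0 0 p8 0 0 1 1 0 0 0
p1 (pos 1,3,5,7,9,11,13,15): XOR of data positions = 0⊕0⊕0⊕0⊕1⊕0⊕0 = 1
p2 (pos 2,3,6,7,10,11,14,15): XOR of data positions = 0⊕0⊕0⊕0⊕1⊕0⊕0 = 1
p4 (pos 4,5,6,7,12,13,14,15): XOR of data positions = 0⊕0⊕0⊕1⊕0⊕0⊕0 = 1
p8 (pos 8,9,10,11,12,13,14,15): XOR of data positions = 0⊕0⊕1⊕1⊕0⊕0⊕0 = 0
Codeword: 110100000011000

110100000011000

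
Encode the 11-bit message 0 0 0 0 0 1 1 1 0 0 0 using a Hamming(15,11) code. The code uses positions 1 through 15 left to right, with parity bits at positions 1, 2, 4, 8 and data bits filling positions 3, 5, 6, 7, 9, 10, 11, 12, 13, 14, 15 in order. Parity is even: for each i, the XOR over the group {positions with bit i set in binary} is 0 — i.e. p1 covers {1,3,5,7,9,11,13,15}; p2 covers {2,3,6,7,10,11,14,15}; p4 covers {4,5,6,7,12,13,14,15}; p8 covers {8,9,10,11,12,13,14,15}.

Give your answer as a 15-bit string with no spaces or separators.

100100010111000

Place data at non-parity positions: p1 p2 0 p4 0 0 0 p8 0 1 1 1 0 0 0
p1 (pos 1,3,5,7,9,11,13,15): XOR of data positions = 0⊕0⊕0⊕0⊕1⊕0⊕0 = 1
p2 (pos 2,3,6,7,10,11,14,15): XOR of data positions = 0⊕0⊕0⊕1⊕1⊕0⊕0 = 0
p4 (pos 4,5,6,7,12,13,14,15): XOR of data positions = 0⊕0⊕0⊕1⊕0⊕0⊕0 = 1
p8 (pos 8,9,10,11,12,13,14,15): XOR of data positions = 0⊕1⊕1⊕1⊕0⊕0⊕0 = 1
Codeword: 100100010111000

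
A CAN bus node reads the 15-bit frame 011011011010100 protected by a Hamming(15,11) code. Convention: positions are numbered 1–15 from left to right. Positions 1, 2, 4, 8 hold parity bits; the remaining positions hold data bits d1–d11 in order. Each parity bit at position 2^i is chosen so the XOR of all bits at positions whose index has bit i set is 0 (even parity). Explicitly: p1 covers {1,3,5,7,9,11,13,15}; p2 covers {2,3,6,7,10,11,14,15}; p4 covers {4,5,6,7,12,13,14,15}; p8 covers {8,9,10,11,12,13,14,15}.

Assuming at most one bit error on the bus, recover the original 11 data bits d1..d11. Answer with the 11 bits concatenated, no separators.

s1 (pos 1,3,5,7,9,11,13,15): 0⊕1⊕1⊕0⊕1⊕1⊕1⊕0 = 1
s2 (pos 2,3,6,7,10,11,14,15): 1⊕1⊕1⊕0⊕0⊕1⊕0⊕0 = 0
s4 (pos 4,5,6,7,12,13,14,15): 0⊕1⊕1⊕0⊕0⊕1⊕0⊕0 = 1
s8 (pos 8,9,10,11,12,13,14,15): 1⊕1⊕0⊕1⊕0⊕1⊕0⊕0 = 0
Syndrome s8…s1 = 0101 → error at position 5.
Flip position 5: 011011011010100 → 011001011010100
Read data bits from positions 3,5,6,7,9,10,11,12,13,14,15: 10101010100

10101010100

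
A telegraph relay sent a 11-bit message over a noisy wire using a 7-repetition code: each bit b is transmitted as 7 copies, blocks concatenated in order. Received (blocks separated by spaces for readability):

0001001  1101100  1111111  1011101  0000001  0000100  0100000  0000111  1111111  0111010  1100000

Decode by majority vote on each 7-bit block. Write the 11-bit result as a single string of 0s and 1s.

01110000110

Block 1 (0001001): 2 ones → 0
Block 2 (1101100): 4 ones → 1
Block 3 (1111111): 7 ones → 1
Block 4 (1011101): 5 ones → 1
Block 5 (0000001): 1 one → 0
Block 6 (0000100): 1 one → 0
Block 7 (0100000): 1 one → 0
Block 8 (0000111): 3 ones → 0
Block 9 (1111111): 7 ones → 1
Block 10 (0111010): 4 ones → 1
Block 11 (1100000): 2 ones → 0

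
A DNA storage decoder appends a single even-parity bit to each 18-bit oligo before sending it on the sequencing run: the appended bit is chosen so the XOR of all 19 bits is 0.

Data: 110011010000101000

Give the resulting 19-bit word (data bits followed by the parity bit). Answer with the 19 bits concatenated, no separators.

1100110100001010001

XOR of the 18 data bits: 1⊕1⊕0⊕0⊕1⊕1⊕0⊕1⊕0⊕0⊕0⊕0⊕1⊕0⊕1⊕0⊕0⊕0 = 1
Parity bit = 1 (so all 19 bits XOR to 0).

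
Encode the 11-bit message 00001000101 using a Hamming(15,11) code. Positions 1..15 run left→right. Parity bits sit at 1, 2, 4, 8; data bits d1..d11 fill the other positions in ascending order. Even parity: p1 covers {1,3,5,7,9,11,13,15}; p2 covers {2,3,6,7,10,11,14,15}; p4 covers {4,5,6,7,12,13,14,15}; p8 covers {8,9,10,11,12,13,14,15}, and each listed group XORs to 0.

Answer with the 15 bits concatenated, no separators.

Place data at non-parity positions: p1 p2 0 p4 0 0 0 p8 1 0 0 0 1 0 1
p1 (pos 1,3,5,7,9,11,13,15): XOR of data positions = 0⊕0⊕0⊕1⊕0⊕1⊕1 = 1
p2 (pos 2,3,6,7,10,11,14,15): XOR of data positions = 0⊕0⊕0⊕0⊕0⊕0⊕1 = 1
p4 (pos 4,5,6,7,12,13,14,15): XOR of data positions = 0⊕0⊕0⊕0⊕1⊕0⊕1 = 0
p8 (pos 8,9,10,11,12,13,14,15): XOR of data positions = 1⊕0⊕0⊕0⊕1⊕0⊕1 = 1
Codeword: 110000011000101

110000011000101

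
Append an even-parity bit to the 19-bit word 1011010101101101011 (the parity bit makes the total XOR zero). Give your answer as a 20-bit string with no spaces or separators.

10110101011011010110

XOR of the 19 data bits: 1⊕0⊕1⊕1⊕0⊕1⊕0⊕1⊕0⊕1⊕1⊕0⊕1⊕1⊕0⊕1⊕0⊕1⊕1 = 0
Parity bit = 0 (so all 20 bits XOR to 0).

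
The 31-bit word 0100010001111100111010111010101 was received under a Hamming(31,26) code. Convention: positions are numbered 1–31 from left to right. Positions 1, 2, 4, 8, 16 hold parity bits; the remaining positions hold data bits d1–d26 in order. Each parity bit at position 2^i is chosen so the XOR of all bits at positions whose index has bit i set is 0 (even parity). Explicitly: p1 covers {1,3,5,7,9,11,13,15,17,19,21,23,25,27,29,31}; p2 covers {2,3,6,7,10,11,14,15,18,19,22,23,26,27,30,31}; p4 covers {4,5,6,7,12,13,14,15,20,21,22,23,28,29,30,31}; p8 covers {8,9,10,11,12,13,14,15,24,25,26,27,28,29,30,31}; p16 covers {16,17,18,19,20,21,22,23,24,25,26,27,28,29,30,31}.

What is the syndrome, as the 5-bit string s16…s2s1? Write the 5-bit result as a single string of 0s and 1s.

s1 (pos 1,3,5,7,9,11,13,15,17,19,21,23,25,27,29,31): 0⊕0⊕0⊕0⊕0⊕1⊕1⊕0⊕1⊕1⊕1⊕1⊕1⊕1⊕1⊕1 = 0
s2 (pos 2,3,6,7,10,11,14,15,18,19,22,23,26,27,30,31): 1⊕0⊕1⊕0⊕1⊕1⊕1⊕0⊕1⊕1⊕0⊕1⊕0⊕1⊕0⊕1 = 0
s4 (pos 4,5,6,7,12,13,14,15,20,21,22,23,28,29,30,31): 0⊕0⊕1⊕0⊕1⊕1⊕1⊕0⊕0⊕1⊕0⊕1⊕0⊕1⊕0⊕1 = 0
s8 (pos 8,9,10,11,12,13,14,15,24,25,26,27,28,29,30,31): 0⊕0⊕1⊕1⊕1⊕1⊕1⊕0⊕1⊕1⊕0⊕1⊕0⊕1⊕0⊕1 = 0
s16 (pos 16,17,18,19,20,21,22,23,24,25,26,27,28,29,30,31): 0⊕1⊕1⊕1⊕0⊕1⊕0⊕1⊕1⊕1⊕0⊕1⊕0⊕1⊕0⊕1 = 0
Syndrome s16…s1 = 00000 → no error.

00000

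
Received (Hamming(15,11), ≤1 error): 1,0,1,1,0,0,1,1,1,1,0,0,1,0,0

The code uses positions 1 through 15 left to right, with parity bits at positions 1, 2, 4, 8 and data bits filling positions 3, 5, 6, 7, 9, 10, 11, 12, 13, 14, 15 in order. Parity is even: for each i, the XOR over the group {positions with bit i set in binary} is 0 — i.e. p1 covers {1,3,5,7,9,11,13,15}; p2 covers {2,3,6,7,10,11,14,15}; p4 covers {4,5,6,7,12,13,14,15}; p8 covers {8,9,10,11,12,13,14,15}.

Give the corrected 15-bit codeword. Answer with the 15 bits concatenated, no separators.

101100011100100

s1 (pos 1,3,5,7,9,11,13,15): 1⊕1⊕0⊕1⊕1⊕0⊕1⊕0 = 1
s2 (pos 2,3,6,7,10,11,14,15): 0⊕1⊕0⊕1⊕1⊕0⊕0⊕0 = 1
s4 (pos 4,5,6,7,12,13,14,15): 1⊕0⊕0⊕1⊕0⊕1⊕0⊕0 = 1
s8 (pos 8,9,10,11,12,13,14,15): 1⊕1⊕1⊕0⊕0⊕1⊕0⊕0 = 0
Syndrome s8…s1 = 0111 → error at position 7.
Flip position 7: 101100111100100 → 101100011100100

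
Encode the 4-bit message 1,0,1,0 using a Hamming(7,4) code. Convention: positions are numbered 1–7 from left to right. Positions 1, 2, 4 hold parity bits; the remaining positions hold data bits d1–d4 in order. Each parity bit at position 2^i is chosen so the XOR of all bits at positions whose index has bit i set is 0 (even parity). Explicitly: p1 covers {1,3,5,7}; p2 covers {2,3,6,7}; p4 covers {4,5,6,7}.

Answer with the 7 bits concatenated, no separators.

Place data at non-parity positions: p1 p2 1 p4 0 1 0
p1 (pos 1,3,5,7): XOR of data positions = 1⊕0⊕0 = 1
p2 (pos 2,3,6,7): XOR of data positions = 1⊕1⊕0 = 0
p4 (pos 4,5,6,7): XOR of data positions = 0⊕1⊕0 = 1
Codeword: 1011010

1011010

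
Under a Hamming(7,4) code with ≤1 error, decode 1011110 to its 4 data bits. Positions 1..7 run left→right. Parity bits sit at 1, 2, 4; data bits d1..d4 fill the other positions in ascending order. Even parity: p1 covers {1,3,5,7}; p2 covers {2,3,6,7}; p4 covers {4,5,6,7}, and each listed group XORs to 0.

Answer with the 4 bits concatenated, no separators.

s1 (pos 1,3,5,7): 1⊕1⊕1⊕0 = 1
s2 (pos 2,3,6,7): 0⊕1⊕1⊕0 = 0
s4 (pos 4,5,6,7): 1⊕1⊕1⊕0 = 1
Syndrome s4…s1 = 101 → error at position 5.
Flip position 5: 1011110 → 1011010
Read data bits from positions 3,5,6,7: 1010

1010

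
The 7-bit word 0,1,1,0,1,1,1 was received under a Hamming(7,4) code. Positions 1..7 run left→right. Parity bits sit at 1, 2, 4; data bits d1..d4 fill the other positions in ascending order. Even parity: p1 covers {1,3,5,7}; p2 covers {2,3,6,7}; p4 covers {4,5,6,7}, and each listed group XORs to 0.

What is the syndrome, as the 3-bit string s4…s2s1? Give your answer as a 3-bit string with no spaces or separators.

s1 (pos 1,3,5,7): 0⊕1⊕1⊕1 = 1
s2 (pos 2,3,6,7): 1⊕1⊕1⊕1 = 0
s4 (pos 4,5,6,7): 0⊕1⊕1⊕1 = 1
Syndrome s4…s1 = 101 → error at position 5.

101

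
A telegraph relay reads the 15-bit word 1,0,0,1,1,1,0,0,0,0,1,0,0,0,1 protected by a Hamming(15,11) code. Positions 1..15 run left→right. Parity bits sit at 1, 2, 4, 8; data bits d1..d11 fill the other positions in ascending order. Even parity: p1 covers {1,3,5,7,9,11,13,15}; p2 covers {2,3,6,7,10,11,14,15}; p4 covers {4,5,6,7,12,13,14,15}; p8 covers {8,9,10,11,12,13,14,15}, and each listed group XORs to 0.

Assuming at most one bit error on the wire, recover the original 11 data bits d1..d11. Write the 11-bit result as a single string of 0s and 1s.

01100010001

s1 (pos 1,3,5,7,9,11,13,15): 1⊕0⊕1⊕0⊕0⊕1⊕0⊕1 = 0
s2 (pos 2,3,6,7,10,11,14,15): 0⊕0⊕1⊕0⊕0⊕1⊕0⊕1 = 1
s4 (pos 4,5,6,7,12,13,14,15): 1⊕1⊕1⊕0⊕0⊕0⊕0⊕1 = 0
s8 (pos 8,9,10,11,12,13,14,15): 0⊕0⊕0⊕1⊕0⊕0⊕0⊕1 = 0
Syndrome s8…s1 = 0010 → error at position 2.
Flip position 2: 100111000010001 → 110111000010001
Read data bits from positions 3,5,6,7,9,10,11,12,13,14,15: 01100010001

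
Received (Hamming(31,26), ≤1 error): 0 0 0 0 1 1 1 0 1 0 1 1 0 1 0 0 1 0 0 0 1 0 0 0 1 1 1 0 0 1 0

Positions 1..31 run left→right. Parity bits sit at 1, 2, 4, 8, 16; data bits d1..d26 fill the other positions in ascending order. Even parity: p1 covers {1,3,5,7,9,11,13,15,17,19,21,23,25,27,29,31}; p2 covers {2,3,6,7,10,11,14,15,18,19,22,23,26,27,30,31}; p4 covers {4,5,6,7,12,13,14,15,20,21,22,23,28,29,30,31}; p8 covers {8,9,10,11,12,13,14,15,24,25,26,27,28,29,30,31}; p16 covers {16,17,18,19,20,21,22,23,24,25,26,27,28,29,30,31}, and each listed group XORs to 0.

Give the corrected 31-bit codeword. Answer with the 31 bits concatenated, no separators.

s1 (pos 1,3,5,7,9,11,13,15,17,19,21,23,25,27,29,31): 0⊕0⊕1⊕1⊕1⊕1⊕0⊕0⊕1⊕0⊕1⊕0⊕1⊕1⊕0⊕0 = 0
s2 (pos 2,3,6,7,10,11,14,15,18,19,22,23,26,27,30,31): 0⊕0⊕1⊕1⊕0⊕1⊕1⊕0⊕0⊕0⊕0⊕0⊕1⊕1⊕1⊕0 = 1
s4 (pos 4,5,6,7,12,13,14,15,20,21,22,23,28,29,30,31): 0⊕1⊕1⊕1⊕1⊕0⊕1⊕0⊕0⊕1⊕0⊕0⊕0⊕0⊕1⊕0 = 1
s8 (pos 8,9,10,11,12,13,14,15,24,25,26,27,28,29,30,31): 0⊕1⊕0⊕1⊕1⊕0⊕1⊕0⊕0⊕1⊕1⊕1⊕0⊕0⊕1⊕0 = 0
s16 (pos 16,17,18,19,20,21,22,23,24,25,26,27,28,29,30,31): 0⊕1⊕0⊕0⊕0⊕1⊕0⊕0⊕0⊕1⊕1⊕1⊕0⊕0⊕1⊕0 = 0
Syndrome s16…s1 = 00110 → error at position 6.
Flip position 6: 0000111010110100100010001110010 → 0000101010110100100010001110010

0000101010110100100010001110010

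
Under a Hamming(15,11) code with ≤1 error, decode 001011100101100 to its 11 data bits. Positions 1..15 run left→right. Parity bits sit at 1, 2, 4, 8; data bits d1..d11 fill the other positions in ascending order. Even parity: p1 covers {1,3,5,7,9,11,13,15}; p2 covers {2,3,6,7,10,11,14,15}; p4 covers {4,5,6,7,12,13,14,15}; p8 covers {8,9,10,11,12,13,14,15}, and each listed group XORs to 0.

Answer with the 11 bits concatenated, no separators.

11110100100

s1 (pos 1,3,5,7,9,11,13,15): 0⊕1⊕1⊕1⊕0⊕0⊕1⊕0 = 0
s2 (pos 2,3,6,7,10,11,14,15): 0⊕1⊕1⊕1⊕1⊕0⊕0⊕0 = 0
s4 (pos 4,5,6,7,12,13,14,15): 0⊕1⊕1⊕1⊕1⊕1⊕0⊕0 = 1
s8 (pos 8,9,10,11,12,13,14,15): 0⊕0⊕1⊕0⊕1⊕1⊕0⊕0 = 1
Syndrome s8…s1 = 1100 → error at position 12.
Flip position 12: 001011100101100 → 001011100100100
Read data bits from positions 3,5,6,7,9,10,11,12,13,14,15: 11110100100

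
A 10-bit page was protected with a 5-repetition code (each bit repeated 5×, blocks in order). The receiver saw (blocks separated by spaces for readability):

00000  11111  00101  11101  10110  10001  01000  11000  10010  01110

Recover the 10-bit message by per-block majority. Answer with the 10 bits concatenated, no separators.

0101100001

Block 1 (00000): 0 ones → 0
Block 2 (11111): 5 ones → 1
Block 3 (00101): 2 ones → 0
Block 4 (11101): 4 ones → 1
Block 5 (10110): 3 ones → 1
Block 6 (10001): 2 ones → 0
Block 7 (01000): 1 one → 0
Block 8 (11000): 2 ones → 0
Block 9 (10010): 2 ones → 0
Block 10 (01110): 3 ones → 1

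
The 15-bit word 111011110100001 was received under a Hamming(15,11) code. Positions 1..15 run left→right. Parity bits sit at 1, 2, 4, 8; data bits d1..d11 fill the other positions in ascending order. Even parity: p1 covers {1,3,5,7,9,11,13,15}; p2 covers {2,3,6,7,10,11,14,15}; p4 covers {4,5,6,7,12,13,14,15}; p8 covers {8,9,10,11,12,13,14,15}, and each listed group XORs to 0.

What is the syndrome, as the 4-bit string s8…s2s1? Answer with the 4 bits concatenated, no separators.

s1 (pos 1,3,5,7,9,11,13,15): 1⊕1⊕1⊕1⊕0⊕0⊕0⊕1 = 1
s2 (pos 2,3,6,7,10,11,14,15): 1⊕1⊕1⊕1⊕1⊕0⊕0⊕1 = 0
s4 (pos 4,5,6,7,12,13,14,15): 0⊕1⊕1⊕1⊕0⊕0⊕0⊕1 = 0
s8 (pos 8,9,10,11,12,13,14,15): 1⊕0⊕1⊕0⊕0⊕0⊕0⊕1 = 1
Syndrome s8…s1 = 1001 → error at position 9.

1001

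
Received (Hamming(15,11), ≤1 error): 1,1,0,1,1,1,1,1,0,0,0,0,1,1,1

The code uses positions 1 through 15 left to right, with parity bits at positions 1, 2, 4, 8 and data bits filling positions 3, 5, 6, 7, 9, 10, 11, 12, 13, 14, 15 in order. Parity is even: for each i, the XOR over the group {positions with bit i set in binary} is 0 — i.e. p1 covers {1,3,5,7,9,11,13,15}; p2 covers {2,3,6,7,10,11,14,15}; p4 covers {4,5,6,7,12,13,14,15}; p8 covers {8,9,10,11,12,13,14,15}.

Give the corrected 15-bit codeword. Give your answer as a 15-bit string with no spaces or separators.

110111010000111

s1 (pos 1,3,5,7,9,11,13,15): 1⊕0⊕1⊕1⊕0⊕0⊕1⊕1 = 1
s2 (pos 2,3,6,7,10,11,14,15): 1⊕0⊕1⊕1⊕0⊕0⊕1⊕1 = 1
s4 (pos 4,5,6,7,12,13,14,15): 1⊕1⊕1⊕1⊕0⊕1⊕1⊕1 = 1
s8 (pos 8,9,10,11,12,13,14,15): 1⊕0⊕0⊕0⊕0⊕1⊕1⊕1 = 0
Syndrome s8…s1 = 0111 → error at position 7.
Flip position 7: 110111110000111 → 110111010000111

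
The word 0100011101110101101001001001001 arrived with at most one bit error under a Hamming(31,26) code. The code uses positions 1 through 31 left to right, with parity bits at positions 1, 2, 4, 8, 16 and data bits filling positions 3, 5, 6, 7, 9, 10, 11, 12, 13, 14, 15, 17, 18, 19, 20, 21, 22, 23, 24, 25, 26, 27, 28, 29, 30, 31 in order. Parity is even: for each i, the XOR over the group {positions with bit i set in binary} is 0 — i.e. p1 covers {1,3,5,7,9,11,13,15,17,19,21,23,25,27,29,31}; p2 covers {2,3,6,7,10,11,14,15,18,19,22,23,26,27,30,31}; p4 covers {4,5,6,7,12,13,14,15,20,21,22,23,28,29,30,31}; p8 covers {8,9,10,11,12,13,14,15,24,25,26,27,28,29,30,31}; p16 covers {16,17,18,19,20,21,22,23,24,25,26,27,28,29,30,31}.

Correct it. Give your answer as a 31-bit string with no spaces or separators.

0100011101110101101000001001001

s1 (pos 1,3,5,7,9,11,13,15,17,19,21,23,25,27,29,31): 0⊕0⊕0⊕1⊕0⊕1⊕0⊕0⊕1⊕1⊕0⊕0⊕1⊕0⊕0⊕1 = 0
s2 (pos 2,3,6,7,10,11,14,15,18,19,22,23,26,27,30,31): 1⊕0⊕1⊕1⊕1⊕1⊕1⊕0⊕0⊕1⊕1⊕0⊕0⊕0⊕0⊕1 = 1
s4 (pos 4,5,6,7,12,13,14,15,20,21,22,23,28,29,30,31): 0⊕0⊕1⊕1⊕1⊕0⊕1⊕0⊕0⊕0⊕1⊕0⊕1⊕0⊕0⊕1 = 1
s8 (pos 8,9,10,11,12,13,14,15,24,25,26,27,28,29,30,31): 1⊕0⊕1⊕1⊕1⊕0⊕1⊕0⊕0⊕1⊕0⊕0⊕1⊕0⊕0⊕1 = 0
s16 (pos 16,17,18,19,20,21,22,23,24,25,26,27,28,29,30,31): 1⊕1⊕0⊕1⊕0⊕0⊕1⊕0⊕0⊕1⊕0⊕0⊕1⊕0⊕0⊕1 = 1
Syndrome s16…s1 = 10110 → error at position 22.
Flip position 22: 0100011101110101101001001001001 → 0100011101110101101000001001001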